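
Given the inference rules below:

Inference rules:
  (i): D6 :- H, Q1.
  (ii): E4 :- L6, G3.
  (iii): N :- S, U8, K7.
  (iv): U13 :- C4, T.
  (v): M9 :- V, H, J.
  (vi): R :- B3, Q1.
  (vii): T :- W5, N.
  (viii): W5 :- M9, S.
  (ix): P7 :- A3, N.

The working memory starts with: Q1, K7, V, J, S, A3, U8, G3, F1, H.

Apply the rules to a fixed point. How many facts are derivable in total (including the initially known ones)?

16

Round 1: (i) [D6 :- H, Q1.]; (iii) [N :- S, U8, K7.]; (v) [M9 :- V, H, J.]. Adds D6, N, M9.
Round 2: (viii) [W5 :- M9, S.]; (ix) [P7 :- A3, N.]. Adds W5, P7.
Round 3: (vii) [T :- W5, N.]. Adds T.
Closure: {A3, D6, F1, G3, H, J, K7, M9, N, P7, Q1, S, T, U8, V, W5} — 16 facts.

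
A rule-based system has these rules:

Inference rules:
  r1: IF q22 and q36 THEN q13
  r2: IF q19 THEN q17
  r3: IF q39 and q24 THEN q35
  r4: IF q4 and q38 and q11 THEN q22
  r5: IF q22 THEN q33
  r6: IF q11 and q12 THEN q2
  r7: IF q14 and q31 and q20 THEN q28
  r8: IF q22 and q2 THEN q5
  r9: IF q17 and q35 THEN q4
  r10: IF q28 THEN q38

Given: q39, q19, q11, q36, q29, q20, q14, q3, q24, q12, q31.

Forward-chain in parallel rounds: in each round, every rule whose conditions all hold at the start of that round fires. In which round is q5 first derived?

Round 1: r2 [IF q19 THEN q17]; r3 [IF q39 and q24 THEN q35]; r6 [IF q11 and q12 THEN q2]; r7 [IF q14 and q31 and q20 THEN q28]. Adds q17, q35, q2, q28.
Round 2: r9 [IF q17 and q35 THEN q4]; r10 [IF q28 THEN q38]. Adds q4, q38.
Round 3: r4 [IF q4 and q38 and q11 THEN q22]. Adds q22.
Round 4: r1 [IF q22 and q36 THEN q13]; r5 [IF q22 THEN q33]; r8 [IF q22 and q2 THEN q5]. Adds q13, q33, q5.
q5 first appears in round 4.

4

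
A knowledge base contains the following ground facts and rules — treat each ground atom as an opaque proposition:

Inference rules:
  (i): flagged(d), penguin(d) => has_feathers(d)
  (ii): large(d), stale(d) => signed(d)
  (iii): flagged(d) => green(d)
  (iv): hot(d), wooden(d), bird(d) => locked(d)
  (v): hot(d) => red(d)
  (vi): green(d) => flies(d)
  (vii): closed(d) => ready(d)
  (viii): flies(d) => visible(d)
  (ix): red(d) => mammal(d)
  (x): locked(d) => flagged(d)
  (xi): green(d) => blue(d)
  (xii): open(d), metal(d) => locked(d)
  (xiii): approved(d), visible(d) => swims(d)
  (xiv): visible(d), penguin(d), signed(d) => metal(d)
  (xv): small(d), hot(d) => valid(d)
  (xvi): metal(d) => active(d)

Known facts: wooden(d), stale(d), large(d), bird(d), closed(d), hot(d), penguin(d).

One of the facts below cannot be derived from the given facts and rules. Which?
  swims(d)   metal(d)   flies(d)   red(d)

Round 1: (ii) [large(d), stale(d) => signed(d)]; (iv) [hot(d), wooden(d), bird(d) => locked(d)]; (v) [hot(d) => red(d)]; (vii) [closed(d) => ready(d)]. New: signed(d), locked(d), red(d), ready(d).
Round 2: (ix) [red(d) => mammal(d)]; (x) [locked(d) => flagged(d)]. New: mammal(d), flagged(d).
Round 3: (i) [flagged(d), penguin(d) => has_feathers(d)]; (iii) [flagged(d) => green(d)]. New: has_feathers(d), green(d).
Round 4: (vi) [green(d) => flies(d)]; (xi) [green(d) => blue(d)]. New: flies(d), blue(d).
Round 5: (viii) [flies(d) => visible(d)]. New: visible(d).
Round 6: (xiv) [visible(d), penguin(d), signed(d) => metal(d)]. New: metal(d).
Round 7: (xvi) [metal(d) => active(d)]. New: active(d).
Derived: metal(d) (round 6), red(d) (round 1), flies(d) (round 4). swims(d) never appears in any round.

swims(d)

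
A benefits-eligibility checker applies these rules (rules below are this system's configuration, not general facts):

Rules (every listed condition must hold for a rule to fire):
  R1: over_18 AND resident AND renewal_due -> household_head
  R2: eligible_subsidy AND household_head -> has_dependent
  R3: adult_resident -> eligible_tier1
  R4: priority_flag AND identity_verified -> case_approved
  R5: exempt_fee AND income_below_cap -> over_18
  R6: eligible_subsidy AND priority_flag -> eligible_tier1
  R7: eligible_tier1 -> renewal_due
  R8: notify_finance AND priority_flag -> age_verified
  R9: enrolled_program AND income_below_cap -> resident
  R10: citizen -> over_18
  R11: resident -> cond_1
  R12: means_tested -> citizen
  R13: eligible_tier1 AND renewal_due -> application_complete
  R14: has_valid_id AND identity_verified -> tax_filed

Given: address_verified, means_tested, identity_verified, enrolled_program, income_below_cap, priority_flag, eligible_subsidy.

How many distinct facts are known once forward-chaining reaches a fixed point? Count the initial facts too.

17

Round 1 fires R4, R6, R9, R12, giving case_approved, eligible_tier1, resident, citizen.
Round 2 fires R7, R10, R11, giving renewal_due, over_18, cond_1.
Round 3 fires R1, R13, giving household_head, application_complete.
Round 4 fires R2, giving has_dependent.
Closure: {address_verified, application_complete, case_approved, citizen, cond_1, eligible_subsidy, eligible_tier1, enrolled_program, has_dependent, household_head, identity_verified, income_below_cap, means_tested, over_18, priority_flag, renewal_due, resident} — 17 facts.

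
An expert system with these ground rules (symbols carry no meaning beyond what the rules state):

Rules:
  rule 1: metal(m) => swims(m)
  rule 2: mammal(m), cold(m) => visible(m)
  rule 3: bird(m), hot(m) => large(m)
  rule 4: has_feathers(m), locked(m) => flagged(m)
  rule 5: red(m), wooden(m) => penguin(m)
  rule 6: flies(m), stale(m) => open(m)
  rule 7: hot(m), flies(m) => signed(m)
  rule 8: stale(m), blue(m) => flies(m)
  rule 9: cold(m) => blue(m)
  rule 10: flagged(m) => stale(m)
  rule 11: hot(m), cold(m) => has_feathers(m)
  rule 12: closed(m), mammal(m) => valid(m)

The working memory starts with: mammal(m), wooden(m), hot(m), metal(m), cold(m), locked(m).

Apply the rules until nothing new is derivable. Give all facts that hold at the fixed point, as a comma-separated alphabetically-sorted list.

blue(m), cold(m), flagged(m), flies(m), has_feathers(m), hot(m), locked(m), mammal(m), metal(m), open(m), signed(m), stale(m), swims(m), visible(m), wooden(m)

Round 1: rule 1 [metal(m) => swims(m)]; rule 2 [mammal(m), cold(m) => visible(m)]; rule 9 [cold(m) => blue(m)]; rule 11 [hot(m), cold(m) => has_feathers(m)]. New: swims(m), visible(m), blue(m), has_feathers(m).
Round 2: rule 4 [has_feathers(m), locked(m) => flagged(m)]. New: flagged(m).
Round 3: rule 10 [flagged(m) => stale(m)]. New: stale(m).
Round 4: rule 8 [stale(m), blue(m) => flies(m)]. New: flies(m).
Round 5: rule 6 [flies(m), stale(m) => open(m)]; rule 7 [hot(m), flies(m) => signed(m)]. New: open(m), signed(m).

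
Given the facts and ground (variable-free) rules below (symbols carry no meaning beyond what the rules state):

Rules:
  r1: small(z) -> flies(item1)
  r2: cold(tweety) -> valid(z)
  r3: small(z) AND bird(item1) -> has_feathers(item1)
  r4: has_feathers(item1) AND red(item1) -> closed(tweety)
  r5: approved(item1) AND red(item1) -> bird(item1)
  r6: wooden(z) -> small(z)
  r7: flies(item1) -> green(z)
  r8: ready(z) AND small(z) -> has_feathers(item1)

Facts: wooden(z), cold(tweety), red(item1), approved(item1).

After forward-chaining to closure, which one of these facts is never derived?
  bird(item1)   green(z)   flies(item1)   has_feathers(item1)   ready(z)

ready(z)

Round 1 — r2, r5, r6, derive valid(z), bird(item1), small(z).
Round 2 — r1, r3, derive flies(item1), has_feathers(item1).
Round 3 — r4, r7, derive closed(tweety), green(z).
Derived: green(z) (round 3), has_feathers(item1) (round 2), bird(item1) (round 1), flies(item1) (round 2). ready(z) never appears in any round.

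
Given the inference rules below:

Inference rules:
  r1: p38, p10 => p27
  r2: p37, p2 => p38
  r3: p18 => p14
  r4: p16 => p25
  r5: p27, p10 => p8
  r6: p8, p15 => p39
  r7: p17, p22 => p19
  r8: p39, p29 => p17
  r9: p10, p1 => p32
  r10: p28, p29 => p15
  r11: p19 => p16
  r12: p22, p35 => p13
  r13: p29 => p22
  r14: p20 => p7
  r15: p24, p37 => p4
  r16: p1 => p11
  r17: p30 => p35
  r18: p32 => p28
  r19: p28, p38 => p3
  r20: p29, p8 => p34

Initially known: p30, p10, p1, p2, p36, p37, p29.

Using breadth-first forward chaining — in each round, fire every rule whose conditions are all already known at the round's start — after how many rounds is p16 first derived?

Round 1: r2 [p37, p2 => p38]; r9 [p10, p1 => p32]; r13 [p29 => p22]; r16 [p1 => p11]; r17 [p30 => p35]. New: p38, p32, p22, p11, p35.
Round 2: r1 [p38, p10 => p27]; r12 [p22, p35 => p13]; r18 [p32 => p28]. New: p27, p13, p28.
Round 3: r5 [p27, p10 => p8]; r10 [p28, p29 => p15]; r19 [p28, p38 => p3]. New: p8, p15, p3.
Round 4: r6 [p8, p15 => p39]; r20 [p29, p8 => p34]. New: p39, p34.
Round 5: r8 [p39, p29 => p17]. New: p17.
Round 6: r7 [p17, p22 => p19]. New: p19.
Round 7: r11 [p19 => p16]. New: p16.
p16 first appears in round 7.

7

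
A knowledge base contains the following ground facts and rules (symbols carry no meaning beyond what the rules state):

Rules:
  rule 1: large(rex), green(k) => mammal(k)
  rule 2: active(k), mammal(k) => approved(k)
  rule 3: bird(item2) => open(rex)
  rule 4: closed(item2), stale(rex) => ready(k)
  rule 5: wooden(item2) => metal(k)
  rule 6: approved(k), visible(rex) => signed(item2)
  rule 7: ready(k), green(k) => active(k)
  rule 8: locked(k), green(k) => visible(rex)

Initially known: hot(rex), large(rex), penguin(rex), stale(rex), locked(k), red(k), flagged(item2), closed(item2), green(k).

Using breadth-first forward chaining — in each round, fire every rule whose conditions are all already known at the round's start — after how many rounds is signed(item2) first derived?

4

Round 1: rule 1 [large(rex), green(k) => mammal(k)]; rule 4 [closed(item2), stale(rex) => ready(k)]; rule 8 [locked(k), green(k) => visible(rex)]. New: mammal(k), ready(k), visible(rex).
Round 2: rule 7 [ready(k), green(k) => active(k)]. New: active(k).
Round 3: rule 2 [active(k), mammal(k) => approved(k)]. New: approved(k).
Round 4: rule 6 [approved(k), visible(rex) => signed(item2)]. New: signed(item2).
signed(item2) first appears in round 4.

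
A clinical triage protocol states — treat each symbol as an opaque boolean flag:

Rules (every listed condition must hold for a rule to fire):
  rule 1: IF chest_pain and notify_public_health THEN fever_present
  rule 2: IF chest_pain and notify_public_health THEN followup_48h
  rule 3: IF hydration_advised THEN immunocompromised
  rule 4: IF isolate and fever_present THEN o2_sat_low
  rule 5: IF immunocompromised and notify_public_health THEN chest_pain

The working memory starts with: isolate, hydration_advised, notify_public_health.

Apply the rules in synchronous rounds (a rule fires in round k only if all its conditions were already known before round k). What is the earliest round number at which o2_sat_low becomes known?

4

Round 1 fires rule 3, giving immunocompromised.
Round 2 fires rule 5, giving chest_pain.
Round 3 fires rule 1, rule 2, giving fever_present, followup_48h.
Round 4 fires rule 4, giving o2_sat_low.
o2_sat_low first appears in round 4.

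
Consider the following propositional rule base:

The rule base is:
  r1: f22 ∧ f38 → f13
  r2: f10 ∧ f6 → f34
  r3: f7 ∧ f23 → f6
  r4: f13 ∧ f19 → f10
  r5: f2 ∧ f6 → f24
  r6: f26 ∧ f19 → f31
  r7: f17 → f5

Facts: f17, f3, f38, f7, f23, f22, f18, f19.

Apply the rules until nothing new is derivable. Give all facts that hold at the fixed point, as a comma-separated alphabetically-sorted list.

f10, f13, f17, f18, f19, f22, f23, f3, f34, f38, f5, f6, f7

[1] r1 [f22 ∧ f38 → f13]; r3 [f7 ∧ f23 → f6]; r7 [f17 → f5]. ⇒ new: f13, f6, f5.
[2] r4 [f13 ∧ f19 → f10]. ⇒ new: f10.
[3] r2 [f10 ∧ f6 → f34]. ⇒ new: f34.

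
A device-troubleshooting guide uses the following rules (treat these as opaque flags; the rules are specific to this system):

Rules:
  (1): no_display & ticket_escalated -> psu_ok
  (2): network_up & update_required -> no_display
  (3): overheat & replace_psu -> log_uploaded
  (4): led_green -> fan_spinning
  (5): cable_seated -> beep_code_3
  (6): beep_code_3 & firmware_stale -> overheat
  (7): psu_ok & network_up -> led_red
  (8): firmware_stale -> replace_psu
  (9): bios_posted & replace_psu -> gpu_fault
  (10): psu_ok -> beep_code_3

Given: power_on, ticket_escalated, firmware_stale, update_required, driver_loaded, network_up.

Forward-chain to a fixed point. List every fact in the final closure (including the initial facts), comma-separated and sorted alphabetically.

beep_code_3, driver_loaded, firmware_stale, led_red, log_uploaded, network_up, no_display, overheat, power_on, psu_ok, replace_psu, ticket_escalated, update_required

Round 1: (2) [network_up & update_required -> no_display]; (8) [firmware_stale -> replace_psu]. Adds no_display, replace_psu.
Round 2: (1) [no_display & ticket_escalated -> psu_ok]. Adds psu_ok.
Round 3: (7) [psu_ok & network_up -> led_red]; (10) [psu_ok -> beep_code_3]. Adds led_red, beep_code_3.
Round 4: (6) [beep_code_3 & firmware_stale -> overheat]. Adds overheat.
Round 5: (3) [overheat & replace_psu -> log_uploaded]. Adds log_uploaded.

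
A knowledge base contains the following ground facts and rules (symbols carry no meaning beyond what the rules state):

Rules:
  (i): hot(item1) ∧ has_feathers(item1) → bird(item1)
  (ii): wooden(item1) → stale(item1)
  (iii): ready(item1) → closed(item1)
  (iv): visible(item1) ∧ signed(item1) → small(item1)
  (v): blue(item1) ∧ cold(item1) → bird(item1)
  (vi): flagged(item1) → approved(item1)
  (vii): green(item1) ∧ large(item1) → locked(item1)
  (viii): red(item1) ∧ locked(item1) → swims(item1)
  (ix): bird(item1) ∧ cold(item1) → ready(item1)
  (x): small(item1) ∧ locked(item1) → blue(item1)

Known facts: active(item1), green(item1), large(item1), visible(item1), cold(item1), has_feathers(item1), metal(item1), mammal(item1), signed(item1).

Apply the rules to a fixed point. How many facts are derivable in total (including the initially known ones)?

15

[1] (iv) [visible(item1) ∧ signed(item1) → small(item1)]; (vii) [green(item1) ∧ large(item1) → locked(item1)]. ⇒ new: small(item1), locked(item1).
[2] (x) [small(item1) ∧ locked(item1) → blue(item1)]. ⇒ new: blue(item1).
[3] (v) [blue(item1) ∧ cold(item1) → bird(item1)]. ⇒ new: bird(item1).
[4] (ix) [bird(item1) ∧ cold(item1) → ready(item1)]. ⇒ new: ready(item1).
[5] (iii) [ready(item1) → closed(item1)]. ⇒ new: closed(item1).
Closure: {active(item1), bird(item1), blue(item1), closed(item1), cold(item1), green(item1), has_feathers(item1), large(item1), locked(item1), mammal(item1), metal(item1), ready(item1), signed(item1), small(item1), visible(item1)} — 15 facts.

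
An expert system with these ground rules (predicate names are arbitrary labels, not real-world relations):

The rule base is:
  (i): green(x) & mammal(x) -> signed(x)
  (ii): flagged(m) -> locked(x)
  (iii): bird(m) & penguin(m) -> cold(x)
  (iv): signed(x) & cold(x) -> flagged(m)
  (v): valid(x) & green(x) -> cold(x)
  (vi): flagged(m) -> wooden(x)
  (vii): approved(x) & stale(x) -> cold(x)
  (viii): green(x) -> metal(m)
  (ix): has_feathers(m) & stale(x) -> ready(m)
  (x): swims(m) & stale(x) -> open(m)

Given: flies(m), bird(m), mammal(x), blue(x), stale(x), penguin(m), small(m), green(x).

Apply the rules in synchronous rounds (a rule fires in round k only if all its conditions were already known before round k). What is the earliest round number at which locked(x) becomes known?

3

[1] (i) [green(x) & mammal(x) -> signed(x)]; (iii) [bird(m) & penguin(m) -> cold(x)]; (viii) [green(x) -> metal(m)]. ⇒ new: signed(x), cold(x), metal(m).
[2] (iv) [signed(x) & cold(x) -> flagged(m)]. ⇒ new: flagged(m).
[3] (ii) [flagged(m) -> locked(x)]; (vi) [flagged(m) -> wooden(x)]. ⇒ new: locked(x), wooden(x).
locked(x) first appears in round 3.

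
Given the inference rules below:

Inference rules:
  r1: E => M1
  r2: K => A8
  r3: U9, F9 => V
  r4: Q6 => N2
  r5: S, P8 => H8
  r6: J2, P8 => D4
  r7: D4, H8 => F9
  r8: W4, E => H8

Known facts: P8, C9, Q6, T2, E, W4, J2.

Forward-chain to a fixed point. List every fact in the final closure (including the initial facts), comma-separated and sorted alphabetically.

C9, D4, E, F9, H8, J2, M1, N2, P8, Q6, T2, W4

Round 1: r1 [E => M1]; r4 [Q6 => N2]; r6 [J2, P8 => D4]; r8 [W4, E => H8]. Adds M1, N2, D4, H8.
Round 2: r7 [D4, H8 => F9]. Adds F9.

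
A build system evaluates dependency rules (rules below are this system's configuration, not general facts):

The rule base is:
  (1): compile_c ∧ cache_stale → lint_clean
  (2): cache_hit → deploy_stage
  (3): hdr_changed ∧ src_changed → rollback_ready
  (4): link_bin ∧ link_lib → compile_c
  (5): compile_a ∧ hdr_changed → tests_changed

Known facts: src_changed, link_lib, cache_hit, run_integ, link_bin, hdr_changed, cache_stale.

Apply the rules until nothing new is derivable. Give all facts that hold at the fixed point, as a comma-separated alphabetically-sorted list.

Round 1 fires (2), (3), (4), giving deploy_stage, rollback_ready, compile_c.
Round 2 fires (1), giving lint_clean.

cache_hit, cache_stale, compile_c, deploy_stage, hdr_changed, link_bin, link_lib, lint_clean, rollback_ready, run_integ, src_changed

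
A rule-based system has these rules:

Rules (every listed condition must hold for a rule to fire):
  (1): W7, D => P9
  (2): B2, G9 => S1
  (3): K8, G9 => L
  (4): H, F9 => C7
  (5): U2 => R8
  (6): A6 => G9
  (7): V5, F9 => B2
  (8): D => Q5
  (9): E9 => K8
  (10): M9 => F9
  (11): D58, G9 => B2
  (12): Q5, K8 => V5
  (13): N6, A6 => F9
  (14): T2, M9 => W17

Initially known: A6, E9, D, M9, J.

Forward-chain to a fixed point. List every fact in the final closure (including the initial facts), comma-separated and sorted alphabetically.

A6, B2, D, E9, F9, G9, J, K8, L, M9, Q5, S1, V5

Round 1 — (6), (8), (9), (10), derive G9, Q5, K8, F9.
Round 2 — (3), (12), derive L, V5.
Round 3 — (7), derive B2.
Round 4 — (2), derive S1.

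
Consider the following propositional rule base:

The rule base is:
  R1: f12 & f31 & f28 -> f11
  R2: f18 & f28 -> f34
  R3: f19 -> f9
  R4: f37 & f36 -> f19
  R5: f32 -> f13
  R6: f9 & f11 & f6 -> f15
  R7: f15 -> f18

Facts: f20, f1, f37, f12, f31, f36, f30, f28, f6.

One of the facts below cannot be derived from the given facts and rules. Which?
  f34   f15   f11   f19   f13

Round 1 fires R1, R4, giving f11, f19.
Round 2 fires R3, giving f9.
Round 3 fires R6, giving f15.
Round 4 fires R7, giving f18.
Round 5 fires R2, giving f34.
Derived: f34 (round 5), f19 (round 1), f11 (round 1), f15 (round 3). f13 never appears in any round.

f13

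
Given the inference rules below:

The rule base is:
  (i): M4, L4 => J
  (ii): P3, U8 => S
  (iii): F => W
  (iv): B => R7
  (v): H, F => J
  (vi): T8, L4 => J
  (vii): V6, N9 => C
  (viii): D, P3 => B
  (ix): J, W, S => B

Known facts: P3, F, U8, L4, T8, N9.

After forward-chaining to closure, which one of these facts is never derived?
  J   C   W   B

C

Round 1: (ii) [P3, U8 => S]; (iii) [F => W]; (vi) [T8, L4 => J]. Adds S, W, J.
Round 2: (ix) [J, W, S => B]. Adds B.
Round 3: (iv) [B => R7]. Adds R7.
Derived: J (round 1), W (round 1), B (round 2). C never appears in any round.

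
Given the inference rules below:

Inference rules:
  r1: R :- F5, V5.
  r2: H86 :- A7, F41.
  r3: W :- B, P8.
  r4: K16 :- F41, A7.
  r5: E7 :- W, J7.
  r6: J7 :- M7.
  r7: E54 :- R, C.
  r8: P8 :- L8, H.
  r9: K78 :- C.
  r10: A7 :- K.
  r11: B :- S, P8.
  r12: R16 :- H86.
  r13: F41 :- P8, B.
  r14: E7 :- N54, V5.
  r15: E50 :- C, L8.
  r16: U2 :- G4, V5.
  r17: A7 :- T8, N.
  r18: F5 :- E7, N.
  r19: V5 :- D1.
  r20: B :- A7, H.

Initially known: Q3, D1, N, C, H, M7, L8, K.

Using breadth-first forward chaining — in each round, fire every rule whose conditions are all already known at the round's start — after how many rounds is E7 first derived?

4

Round 1 fires r6, r8, r9, r10, r15, r19, giving J7, P8, K78, A7, E50, V5.
Round 2 fires r20, giving B.
Round 3 fires r3, r13, giving W, F41.
Round 4 fires r2, r4, r5, giving H86, K16, E7.
E7 first appears in round 4.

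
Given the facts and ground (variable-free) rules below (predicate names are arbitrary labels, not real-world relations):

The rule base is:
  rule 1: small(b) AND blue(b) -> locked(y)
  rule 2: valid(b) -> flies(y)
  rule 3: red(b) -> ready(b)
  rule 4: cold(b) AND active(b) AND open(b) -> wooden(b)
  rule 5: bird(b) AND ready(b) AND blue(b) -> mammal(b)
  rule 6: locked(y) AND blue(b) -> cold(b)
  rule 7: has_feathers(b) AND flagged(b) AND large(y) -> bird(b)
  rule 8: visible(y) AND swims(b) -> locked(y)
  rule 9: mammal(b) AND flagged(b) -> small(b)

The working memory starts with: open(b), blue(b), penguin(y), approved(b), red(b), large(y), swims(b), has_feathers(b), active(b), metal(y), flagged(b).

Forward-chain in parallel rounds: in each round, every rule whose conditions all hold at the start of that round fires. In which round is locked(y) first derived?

[1] rule 3 [red(b) -> ready(b)]; rule 7 [has_feathers(b) AND flagged(b) AND large(y) -> bird(b)]. ⇒ new: ready(b), bird(b).
[2] rule 5 [bird(b) AND ready(b) AND blue(b) -> mammal(b)]. ⇒ new: mammal(b).
[3] rule 9 [mammal(b) AND flagged(b) -> small(b)]. ⇒ new: small(b).
[4] rule 1 [small(b) AND blue(b) -> locked(y)]. ⇒ new: locked(y).
locked(y) first appears in round 4.

4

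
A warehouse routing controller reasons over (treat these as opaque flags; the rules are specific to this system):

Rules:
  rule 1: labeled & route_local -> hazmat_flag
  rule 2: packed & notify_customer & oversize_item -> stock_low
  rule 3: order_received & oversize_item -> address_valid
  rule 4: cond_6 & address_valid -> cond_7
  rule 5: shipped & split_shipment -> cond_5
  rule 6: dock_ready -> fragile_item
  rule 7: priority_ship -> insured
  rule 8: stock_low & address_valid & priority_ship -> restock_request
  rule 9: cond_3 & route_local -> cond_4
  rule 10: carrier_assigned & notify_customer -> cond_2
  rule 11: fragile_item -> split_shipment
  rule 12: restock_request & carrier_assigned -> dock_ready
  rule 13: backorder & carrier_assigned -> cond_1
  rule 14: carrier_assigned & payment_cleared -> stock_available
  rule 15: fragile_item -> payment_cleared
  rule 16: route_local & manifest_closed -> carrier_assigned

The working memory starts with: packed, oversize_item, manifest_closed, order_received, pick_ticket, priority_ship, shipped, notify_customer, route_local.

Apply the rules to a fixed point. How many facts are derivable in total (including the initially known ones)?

21

Round 1: rule 2 [packed & notify_customer & oversize_item -> stock_low]; rule 3 [order_received & oversize_item -> address_valid]; rule 7 [priority_ship -> insured]; rule 16 [route_local & manifest_closed -> carrier_assigned]. New: stock_low, address_valid, insured, carrier_assigned.
Round 2: rule 8 [stock_low & address_valid & priority_ship -> restock_request]; rule 10 [carrier_assigned & notify_customer -> cond_2]. New: restock_request, cond_2.
Round 3: rule 12 [restock_request & carrier_assigned -> dock_ready]. New: dock_ready.
Round 4: rule 6 [dock_ready -> fragile_item]. New: fragile_item.
Round 5: rule 11 [fragile_item -> split_shipment]; rule 15 [fragile_item -> payment_cleared]. New: split_shipment, payment_cleared.
Round 6: rule 5 [shipped & split_shipment -> cond_5]; rule 14 [carrier_assigned & payment_cleared -> stock_available]. New: cond_5, stock_available.
Closure: {address_valid, carrier_assigned, cond_2, cond_5, dock_ready, fragile_item, insured, manifest_closed, notify_customer, order_received, oversize_item, packed, payment_cleared, pick_ticket, priority_ship, restock_request, route_local, shipped, split_shipment, stock_available, stock_low} — 21 facts.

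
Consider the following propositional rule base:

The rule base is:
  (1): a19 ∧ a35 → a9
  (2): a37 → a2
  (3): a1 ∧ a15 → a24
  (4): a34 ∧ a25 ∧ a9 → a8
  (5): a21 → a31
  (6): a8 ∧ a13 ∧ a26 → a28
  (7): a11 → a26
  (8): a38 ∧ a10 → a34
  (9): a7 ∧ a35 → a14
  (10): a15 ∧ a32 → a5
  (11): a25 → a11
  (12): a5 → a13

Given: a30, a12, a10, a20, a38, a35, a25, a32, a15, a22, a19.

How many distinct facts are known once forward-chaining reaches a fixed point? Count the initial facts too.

19

Round 1: (1) [a19 ∧ a35 → a9]; (8) [a38 ∧ a10 → a34]; (10) [a15 ∧ a32 → a5]; (11) [a25 → a11]. New: a9, a34, a5, a11.
Round 2: (4) [a34 ∧ a25 ∧ a9 → a8]; (7) [a11 → a26]; (12) [a5 → a13]. New: a8, a26, a13.
Round 3: (6) [a8 ∧ a13 ∧ a26 → a28]. New: a28.
Closure: {a10, a11, a12, a13, a15, a19, a20, a22, a25, a26, a28, a30, a32, a34, a35, a38, a5, a8, a9} — 19 facts.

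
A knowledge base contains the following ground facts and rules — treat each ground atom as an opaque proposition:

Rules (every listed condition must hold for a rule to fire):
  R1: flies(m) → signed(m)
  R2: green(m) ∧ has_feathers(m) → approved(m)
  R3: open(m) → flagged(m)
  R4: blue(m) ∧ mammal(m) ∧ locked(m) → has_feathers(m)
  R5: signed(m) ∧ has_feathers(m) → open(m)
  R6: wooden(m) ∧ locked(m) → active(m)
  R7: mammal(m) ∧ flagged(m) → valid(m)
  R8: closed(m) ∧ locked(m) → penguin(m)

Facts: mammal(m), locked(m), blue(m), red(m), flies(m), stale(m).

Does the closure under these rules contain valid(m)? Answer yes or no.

Round 1: R1 [flies(m) → signed(m)]; R4 [blue(m) ∧ mammal(m) ∧ locked(m) → has_feathers(m)]. Adds signed(m), has_feathers(m).
Round 2: R5 [signed(m) ∧ has_feathers(m) → open(m)]. Adds open(m).
Round 3: R3 [open(m) → flagged(m)]. Adds flagged(m).
Round 4: R7 [mammal(m) ∧ flagged(m) → valid(m)]. Adds valid(m).
valid(m) appears in round 4, so it is derivable.

yes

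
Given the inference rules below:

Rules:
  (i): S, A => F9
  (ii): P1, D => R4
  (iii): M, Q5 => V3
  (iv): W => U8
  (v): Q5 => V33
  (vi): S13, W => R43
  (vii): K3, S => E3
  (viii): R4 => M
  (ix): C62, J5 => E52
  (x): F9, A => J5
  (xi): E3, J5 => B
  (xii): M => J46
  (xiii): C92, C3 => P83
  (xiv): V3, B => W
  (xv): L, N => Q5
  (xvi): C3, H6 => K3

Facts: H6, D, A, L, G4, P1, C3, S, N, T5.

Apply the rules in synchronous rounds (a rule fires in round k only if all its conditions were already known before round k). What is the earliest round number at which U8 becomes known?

Round 1 — (i), (ii), (xv), (xvi), derive F9, R4, Q5, K3.
Round 2 — (v), (vii), (viii), (x), derive V33, E3, M, J5.
Round 3 — (iii), (xi), (xii), derive V3, B, J46.
Round 4 — (xiv), derive W.
Round 5 — (iv), derive U8.
U8 first appears in round 5.

5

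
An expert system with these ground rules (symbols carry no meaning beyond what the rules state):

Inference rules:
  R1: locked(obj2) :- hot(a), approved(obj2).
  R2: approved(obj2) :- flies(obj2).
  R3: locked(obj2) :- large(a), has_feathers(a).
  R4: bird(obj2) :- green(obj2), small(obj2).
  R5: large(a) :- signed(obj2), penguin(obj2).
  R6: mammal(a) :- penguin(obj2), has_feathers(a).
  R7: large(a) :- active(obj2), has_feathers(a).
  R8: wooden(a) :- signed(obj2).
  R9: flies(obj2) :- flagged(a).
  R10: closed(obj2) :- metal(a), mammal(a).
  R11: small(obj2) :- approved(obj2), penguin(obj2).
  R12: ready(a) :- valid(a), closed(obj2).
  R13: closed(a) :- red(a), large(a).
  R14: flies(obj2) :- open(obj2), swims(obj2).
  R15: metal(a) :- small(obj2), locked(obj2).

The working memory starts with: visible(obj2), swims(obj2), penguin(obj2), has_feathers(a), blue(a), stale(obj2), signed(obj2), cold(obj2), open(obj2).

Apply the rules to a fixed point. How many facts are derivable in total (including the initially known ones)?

18

Round 1 fires R5, R6, R8, R14, giving large(a), mammal(a), wooden(a), flies(obj2).
Round 2 fires R2, R3, giving approved(obj2), locked(obj2).
Round 3 fires R11, giving small(obj2).
Round 4 fires R15, giving metal(a).
Round 5 fires R10, giving closed(obj2).
Closure: {approved(obj2), blue(a), closed(obj2), cold(obj2), flies(obj2), has_feathers(a), large(a), locked(obj2), mammal(a), metal(a), open(obj2), penguin(obj2), signed(obj2), small(obj2), stale(obj2), swims(obj2), visible(obj2), wooden(a)} — 18 facts.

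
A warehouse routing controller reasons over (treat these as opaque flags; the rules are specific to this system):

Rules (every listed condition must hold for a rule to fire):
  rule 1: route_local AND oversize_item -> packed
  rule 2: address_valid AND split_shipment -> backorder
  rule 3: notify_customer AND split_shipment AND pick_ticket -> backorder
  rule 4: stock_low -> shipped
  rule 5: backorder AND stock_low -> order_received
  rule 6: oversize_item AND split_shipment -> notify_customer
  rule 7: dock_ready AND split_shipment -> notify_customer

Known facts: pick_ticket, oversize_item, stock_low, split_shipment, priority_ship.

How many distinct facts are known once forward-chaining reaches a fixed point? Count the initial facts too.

Round 1: rule 4 [stock_low -> shipped]; rule 6 [oversize_item AND split_shipment -> notify_customer]. New: shipped, notify_customer.
Round 2: rule 3 [notify_customer AND split_shipment AND pick_ticket -> backorder]. New: backorder.
Round 3: rule 5 [backorder AND stock_low -> order_received]. New: order_received.
Closure: {backorder, notify_customer, order_received, oversize_item, pick_ticket, priority_ship, shipped, split_shipment, stock_low} — 9 facts.

9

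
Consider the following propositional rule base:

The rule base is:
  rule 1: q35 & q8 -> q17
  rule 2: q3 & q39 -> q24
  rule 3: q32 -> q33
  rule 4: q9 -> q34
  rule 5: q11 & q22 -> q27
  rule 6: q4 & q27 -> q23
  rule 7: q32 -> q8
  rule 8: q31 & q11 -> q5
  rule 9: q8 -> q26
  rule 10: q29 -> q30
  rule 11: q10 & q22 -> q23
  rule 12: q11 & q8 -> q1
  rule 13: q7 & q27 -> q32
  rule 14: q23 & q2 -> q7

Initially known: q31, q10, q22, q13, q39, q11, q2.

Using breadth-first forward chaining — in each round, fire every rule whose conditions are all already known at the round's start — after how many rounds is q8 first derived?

Round 1 — rule 5, rule 8, rule 11, derive q27, q5, q23.
Round 2 — rule 14, derive q7.
Round 3 — rule 13, derive q32.
Round 4 — rule 3, rule 7, derive q33, q8.
q8 first appears in round 4.

4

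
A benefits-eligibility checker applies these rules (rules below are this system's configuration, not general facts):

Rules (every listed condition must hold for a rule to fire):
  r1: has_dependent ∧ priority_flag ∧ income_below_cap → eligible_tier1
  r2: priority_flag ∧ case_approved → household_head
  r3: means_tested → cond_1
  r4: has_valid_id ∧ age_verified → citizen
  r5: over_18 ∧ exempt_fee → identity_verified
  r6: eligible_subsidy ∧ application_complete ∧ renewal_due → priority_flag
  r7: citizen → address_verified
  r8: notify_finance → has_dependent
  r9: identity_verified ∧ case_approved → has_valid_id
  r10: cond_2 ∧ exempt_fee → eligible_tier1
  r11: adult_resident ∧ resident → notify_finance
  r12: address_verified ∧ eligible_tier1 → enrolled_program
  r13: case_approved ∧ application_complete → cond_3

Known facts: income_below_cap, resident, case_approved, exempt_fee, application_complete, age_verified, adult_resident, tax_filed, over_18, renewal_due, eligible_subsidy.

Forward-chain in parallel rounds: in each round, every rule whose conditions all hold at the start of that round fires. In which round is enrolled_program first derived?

Round 1 — r5, r6, r11, r13, derive identity_verified, priority_flag, notify_finance, cond_3.
Round 2 — r2, r8, r9, derive household_head, has_dependent, has_valid_id.
Round 3 — r1, r4, derive eligible_tier1, citizen.
Round 4 — r7, derive address_verified.
Round 5 — r12, derive enrolled_program.
enrolled_program first appears in round 5.

5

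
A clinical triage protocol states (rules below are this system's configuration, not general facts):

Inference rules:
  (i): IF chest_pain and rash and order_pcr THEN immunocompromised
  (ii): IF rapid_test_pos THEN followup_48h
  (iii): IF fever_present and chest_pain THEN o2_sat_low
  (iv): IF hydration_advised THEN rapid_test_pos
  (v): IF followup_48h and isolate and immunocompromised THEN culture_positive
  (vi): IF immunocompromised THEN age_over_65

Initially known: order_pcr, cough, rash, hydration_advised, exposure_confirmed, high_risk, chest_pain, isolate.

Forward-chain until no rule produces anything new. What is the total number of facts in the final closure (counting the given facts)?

Round 1: (i) [IF chest_pain and rash and order_pcr THEN immunocompromised]; (iv) [IF hydration_advised THEN rapid_test_pos]. New: immunocompromised, rapid_test_pos.
Round 2: (ii) [IF rapid_test_pos THEN followup_48h]; (vi) [IF immunocompromised THEN age_over_65]. New: followup_48h, age_over_65.
Round 3: (v) [IF followup_48h and isolate and immunocompromised THEN culture_positive]. New: culture_positive.
Closure: {age_over_65, chest_pain, cough, culture_positive, exposure_confirmed, followup_48h, high_risk, hydration_advised, immunocompromised, isolate, order_pcr, rapid_test_pos, rash} — 13 facts.

13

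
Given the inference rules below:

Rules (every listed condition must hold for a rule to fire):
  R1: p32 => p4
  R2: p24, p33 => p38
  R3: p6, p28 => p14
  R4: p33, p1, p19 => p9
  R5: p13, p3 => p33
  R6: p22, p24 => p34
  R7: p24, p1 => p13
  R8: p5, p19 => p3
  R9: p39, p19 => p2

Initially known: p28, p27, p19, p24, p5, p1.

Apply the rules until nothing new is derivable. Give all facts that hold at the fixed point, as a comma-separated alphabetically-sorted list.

Round 1: R7 [p24, p1 => p13]; R8 [p5, p19 => p3]. Adds p13, p3.
Round 2: R5 [p13, p3 => p33]. Adds p33.
Round 3: R2 [p24, p33 => p38]; R4 [p33, p1, p19 => p9]. Adds p38, p9.

p1, p13, p19, p24, p27, p28, p3, p33, p38, p5, p9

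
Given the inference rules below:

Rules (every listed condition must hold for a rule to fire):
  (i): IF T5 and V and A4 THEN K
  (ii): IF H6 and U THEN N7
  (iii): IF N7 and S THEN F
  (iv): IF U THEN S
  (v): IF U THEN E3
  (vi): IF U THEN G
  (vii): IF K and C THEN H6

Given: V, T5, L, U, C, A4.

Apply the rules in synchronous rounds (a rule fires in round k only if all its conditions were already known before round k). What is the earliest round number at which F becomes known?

Round 1: (i) [IF T5 and V and A4 THEN K]; (iv) [IF U THEN S]; (v) [IF U THEN E3]; (vi) [IF U THEN G]. Adds K, S, E3, G.
Round 2: (vii) [IF K and C THEN H6]. Adds H6.
Round 3: (ii) [IF H6 and U THEN N7]. Adds N7.
Round 4: (iii) [IF N7 and S THEN F]. Adds F.
F first appears in round 4.

4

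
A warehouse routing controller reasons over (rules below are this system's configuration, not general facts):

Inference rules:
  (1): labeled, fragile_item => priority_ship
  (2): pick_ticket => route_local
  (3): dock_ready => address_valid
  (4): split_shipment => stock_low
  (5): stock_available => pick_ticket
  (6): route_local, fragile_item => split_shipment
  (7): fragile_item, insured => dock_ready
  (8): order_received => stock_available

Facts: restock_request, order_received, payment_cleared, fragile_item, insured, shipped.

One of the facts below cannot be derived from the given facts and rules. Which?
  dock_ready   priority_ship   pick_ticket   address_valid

priority_ship

Round 1 fires (7), (8), giving dock_ready, stock_available.
Round 2 fires (3), (5), giving address_valid, pick_ticket.
Round 3 fires (2), giving route_local.
Round 4 fires (6), giving split_shipment.
Round 5 fires (4), giving stock_low.
Derived: dock_ready (round 1), pick_ticket (round 2), address_valid (round 2). priority_ship never appears in any round.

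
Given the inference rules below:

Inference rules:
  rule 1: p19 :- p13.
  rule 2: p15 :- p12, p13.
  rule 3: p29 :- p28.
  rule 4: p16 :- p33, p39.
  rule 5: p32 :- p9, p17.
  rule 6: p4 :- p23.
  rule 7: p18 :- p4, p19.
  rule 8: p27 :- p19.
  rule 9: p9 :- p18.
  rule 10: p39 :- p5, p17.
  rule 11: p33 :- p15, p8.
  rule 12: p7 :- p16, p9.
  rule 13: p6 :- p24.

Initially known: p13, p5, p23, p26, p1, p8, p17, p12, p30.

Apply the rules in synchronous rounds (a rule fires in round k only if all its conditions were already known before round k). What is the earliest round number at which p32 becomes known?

Round 1 fires rule 1, rule 2, rule 6, rule 10, giving p19, p15, p4, p39.
Round 2 fires rule 7, rule 8, rule 11, giving p18, p27, p33.
Round 3 fires rule 4, rule 9, giving p16, p9.
Round 4 fires rule 5, rule 12, giving p32, p7.
p32 first appears in round 4.

4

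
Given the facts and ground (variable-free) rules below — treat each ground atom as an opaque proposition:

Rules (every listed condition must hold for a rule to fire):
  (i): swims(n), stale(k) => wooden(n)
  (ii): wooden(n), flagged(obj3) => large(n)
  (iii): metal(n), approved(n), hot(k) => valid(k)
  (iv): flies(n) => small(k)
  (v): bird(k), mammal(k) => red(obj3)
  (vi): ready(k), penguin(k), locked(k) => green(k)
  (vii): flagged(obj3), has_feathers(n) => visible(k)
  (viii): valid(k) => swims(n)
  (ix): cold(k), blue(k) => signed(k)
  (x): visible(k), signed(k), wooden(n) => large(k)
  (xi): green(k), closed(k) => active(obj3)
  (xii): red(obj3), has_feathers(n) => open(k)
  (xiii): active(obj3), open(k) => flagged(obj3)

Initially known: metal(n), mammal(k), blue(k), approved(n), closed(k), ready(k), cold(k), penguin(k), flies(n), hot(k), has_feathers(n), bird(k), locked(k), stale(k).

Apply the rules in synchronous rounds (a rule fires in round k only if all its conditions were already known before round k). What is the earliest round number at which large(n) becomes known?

Round 1 fires (iii), (iv), (v), (vi), (ix), giving valid(k), small(k), red(obj3), green(k), signed(k).
Round 2 fires (viii), (xi), (xii), giving swims(n), active(obj3), open(k).
Round 3 fires (i), (xiii), giving wooden(n), flagged(obj3).
Round 4 fires (ii), (vii), giving large(n), visible(k).
large(n) first appears in round 4.

4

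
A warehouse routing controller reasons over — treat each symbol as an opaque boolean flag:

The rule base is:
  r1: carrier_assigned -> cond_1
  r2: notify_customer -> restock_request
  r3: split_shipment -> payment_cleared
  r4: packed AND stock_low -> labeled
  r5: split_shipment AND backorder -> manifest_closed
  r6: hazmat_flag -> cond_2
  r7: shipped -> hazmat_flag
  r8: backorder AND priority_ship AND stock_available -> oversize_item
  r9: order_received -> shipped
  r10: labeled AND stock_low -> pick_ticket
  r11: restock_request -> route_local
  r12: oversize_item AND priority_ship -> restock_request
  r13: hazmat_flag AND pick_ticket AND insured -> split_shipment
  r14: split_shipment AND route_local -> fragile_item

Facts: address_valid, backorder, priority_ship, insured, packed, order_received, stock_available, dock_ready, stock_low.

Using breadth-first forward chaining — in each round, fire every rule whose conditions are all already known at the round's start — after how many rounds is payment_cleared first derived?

4

[1] r4 [packed AND stock_low -> labeled]; r8 [backorder AND priority_ship AND stock_available -> oversize_item]; r9 [order_received -> shipped]. ⇒ new: labeled, oversize_item, shipped.
[2] r7 [shipped -> hazmat_flag]; r10 [labeled AND stock_low -> pick_ticket]; r12 [oversize_item AND priority_ship -> restock_request]. ⇒ new: hazmat_flag, pick_ticket, restock_request.
[3] r6 [hazmat_flag -> cond_2]; r11 [restock_request -> route_local]; r13 [hazmat_flag AND pick_ticket AND insured -> split_shipment]. ⇒ new: cond_2, route_local, split_shipment.
[4] r3 [split_shipment -> payment_cleared]; r5 [split_shipment AND backorder -> manifest_closed]; r14 [split_shipment AND route_local -> fragile_item]. ⇒ new: payment_cleared, manifest_closed, fragile_item.
payment_cleared first appears in round 4.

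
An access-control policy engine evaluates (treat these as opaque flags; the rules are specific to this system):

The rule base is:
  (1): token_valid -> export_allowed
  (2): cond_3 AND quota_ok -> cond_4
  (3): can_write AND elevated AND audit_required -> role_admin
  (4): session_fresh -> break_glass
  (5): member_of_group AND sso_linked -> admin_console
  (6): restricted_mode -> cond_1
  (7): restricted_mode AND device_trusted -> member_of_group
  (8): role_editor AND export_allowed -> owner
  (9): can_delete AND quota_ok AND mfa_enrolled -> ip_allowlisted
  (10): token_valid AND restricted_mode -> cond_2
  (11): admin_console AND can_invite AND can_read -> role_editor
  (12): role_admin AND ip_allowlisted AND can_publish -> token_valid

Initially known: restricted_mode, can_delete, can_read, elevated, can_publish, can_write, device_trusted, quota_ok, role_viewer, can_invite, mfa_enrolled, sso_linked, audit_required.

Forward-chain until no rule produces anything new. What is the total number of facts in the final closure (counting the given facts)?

23

[1] (3) [can_write AND elevated AND audit_required -> role_admin]; (6) [restricted_mode -> cond_1]; (7) [restricted_mode AND device_trusted -> member_of_group]; (9) [can_delete AND quota_ok AND mfa_enrolled -> ip_allowlisted]. ⇒ new: role_admin, cond_1, member_of_group, ip_allowlisted.
[2] (5) [member_of_group AND sso_linked -> admin_console]; (12) [role_admin AND ip_allowlisted AND can_publish -> token_valid]. ⇒ new: admin_console, token_valid.
[3] (1) [token_valid -> export_allowed]; (10) [token_valid AND restricted_mode -> cond_2]; (11) [admin_console AND can_invite AND can_read -> role_editor]. ⇒ new: export_allowed, cond_2, role_editor.
[4] (8) [role_editor AND export_allowed -> owner]. ⇒ new: owner.
Closure: {admin_console, audit_required, can_delete, can_invite, can_publish, can_read, can_write, cond_1, cond_2, device_trusted, elevated, export_allowed, ip_allowlisted, member_of_group, mfa_enrolled, owner, quota_ok, restricted_mode, role_admin, role_editor, role_viewer, sso_linked, token_valid} — 23 facts.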